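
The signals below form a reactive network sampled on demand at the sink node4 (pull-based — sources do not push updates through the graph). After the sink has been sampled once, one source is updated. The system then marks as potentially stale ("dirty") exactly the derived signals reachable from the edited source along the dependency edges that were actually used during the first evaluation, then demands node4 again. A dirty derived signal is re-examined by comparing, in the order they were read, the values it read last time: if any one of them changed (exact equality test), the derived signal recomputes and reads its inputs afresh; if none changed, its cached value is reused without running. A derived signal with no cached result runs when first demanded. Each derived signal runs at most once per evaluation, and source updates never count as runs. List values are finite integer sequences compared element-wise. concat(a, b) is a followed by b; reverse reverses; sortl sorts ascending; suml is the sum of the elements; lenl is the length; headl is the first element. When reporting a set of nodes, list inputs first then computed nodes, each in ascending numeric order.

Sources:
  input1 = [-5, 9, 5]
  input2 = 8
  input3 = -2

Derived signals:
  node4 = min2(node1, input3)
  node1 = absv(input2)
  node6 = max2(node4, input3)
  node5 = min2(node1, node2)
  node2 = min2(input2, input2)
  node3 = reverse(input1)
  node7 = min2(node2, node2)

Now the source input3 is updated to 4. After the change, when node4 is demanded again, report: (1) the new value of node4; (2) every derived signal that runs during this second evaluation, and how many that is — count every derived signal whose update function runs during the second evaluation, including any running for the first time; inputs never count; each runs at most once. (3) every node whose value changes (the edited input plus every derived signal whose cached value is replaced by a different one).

Initial pass — values computed on the first demand:
  node1 = absv(8) = 8
  node4 = min2(8, -2) = -2

Second demand — change propagation:
  node4: re-runs because input3 -2->4; new result 4.

node4 now evaluates to 4.
Run set: node4 (1 run).
Changed values: input3, node4.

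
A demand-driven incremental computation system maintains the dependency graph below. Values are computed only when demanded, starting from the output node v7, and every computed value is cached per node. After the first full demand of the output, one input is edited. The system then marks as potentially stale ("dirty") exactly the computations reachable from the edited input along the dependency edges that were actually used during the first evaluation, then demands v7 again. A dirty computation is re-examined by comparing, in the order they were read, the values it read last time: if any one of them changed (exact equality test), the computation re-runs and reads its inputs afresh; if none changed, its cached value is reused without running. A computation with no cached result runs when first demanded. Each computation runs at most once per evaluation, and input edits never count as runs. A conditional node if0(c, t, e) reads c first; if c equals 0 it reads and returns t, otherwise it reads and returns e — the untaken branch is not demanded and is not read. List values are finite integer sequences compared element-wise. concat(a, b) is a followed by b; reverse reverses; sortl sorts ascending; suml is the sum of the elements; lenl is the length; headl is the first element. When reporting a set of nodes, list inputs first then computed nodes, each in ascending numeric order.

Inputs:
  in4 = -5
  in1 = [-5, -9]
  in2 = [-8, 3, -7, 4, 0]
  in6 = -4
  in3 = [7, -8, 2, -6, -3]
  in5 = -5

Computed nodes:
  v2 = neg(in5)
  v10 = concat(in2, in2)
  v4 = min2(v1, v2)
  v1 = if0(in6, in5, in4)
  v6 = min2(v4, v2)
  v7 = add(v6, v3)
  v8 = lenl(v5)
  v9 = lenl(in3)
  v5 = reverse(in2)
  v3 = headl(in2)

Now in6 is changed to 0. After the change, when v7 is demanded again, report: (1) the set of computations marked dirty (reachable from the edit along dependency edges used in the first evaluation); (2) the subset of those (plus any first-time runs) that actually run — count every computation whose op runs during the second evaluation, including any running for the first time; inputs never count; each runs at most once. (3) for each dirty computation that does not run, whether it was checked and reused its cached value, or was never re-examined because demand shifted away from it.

First evaluation (everything demanded from the output):
  v1 = if0(in6=-4 -> else branch in4) = -5
  v2 = neg(-5) = 5
  v3 = headl([-8, 3, -7, 4, 0]) = -8
  v4 = min2(-5, 5) = -5
  v6 = min2(-5, 5) = -5
  v7 = add(-5, -8) = -13

Propagation after the edit:
  v1: runs — in6 -4->0; result -5 (same value as before).
  v4: checked — values it read are unchanged (v1 unchanged, v2 unchanged); reused cached -5 without running.
  v6: checked — values it read are unchanged (v4 unchanged, v2 unchanged); reused cached -5 without running.
  v7: checked — values it read are unchanged (v6 unchanged, v3 unchanged); reused cached -13 without running.

Key observation: the change is absorbed at v1 — it re-runs but produces the same value, and the output's value is unchanged.

Marked dirty: v1, v4, v6, v7.
Computations that run: v1 — 1 in total.
Checked but reused from cache: v4, v6, v7.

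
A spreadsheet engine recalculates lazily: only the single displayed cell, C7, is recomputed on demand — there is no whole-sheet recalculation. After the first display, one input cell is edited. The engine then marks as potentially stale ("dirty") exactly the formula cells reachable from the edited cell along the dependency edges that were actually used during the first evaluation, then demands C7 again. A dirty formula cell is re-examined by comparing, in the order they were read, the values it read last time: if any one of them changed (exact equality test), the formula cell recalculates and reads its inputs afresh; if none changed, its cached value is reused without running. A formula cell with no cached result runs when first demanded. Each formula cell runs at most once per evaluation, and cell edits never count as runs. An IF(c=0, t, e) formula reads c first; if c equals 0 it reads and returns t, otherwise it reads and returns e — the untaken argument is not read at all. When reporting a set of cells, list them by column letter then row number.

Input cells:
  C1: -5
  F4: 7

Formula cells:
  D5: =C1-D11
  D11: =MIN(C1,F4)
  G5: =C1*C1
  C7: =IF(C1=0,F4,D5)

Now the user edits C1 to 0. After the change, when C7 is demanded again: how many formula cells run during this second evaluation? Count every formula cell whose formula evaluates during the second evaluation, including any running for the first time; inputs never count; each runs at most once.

Formula cells that run: C7 — 1 in total.
Key observation: a condition flipped, so demand moved to the other branch — D5, D11 are never re-examined.

First evaluation (everything demanded from the output):
  D11 = MIN(-5, 7) = -5
  D5 = -5 - -5 = 0
  C7 = IF(C1=0: C1=-5 -> else branch D5) = 0

Propagation after the edit:
  D11: marked dirty but never re-examined — demand shifted away from it.
  D5: marked dirty but never re-examined — demand shifted away from it.
  C7: runs — C1 -5->0; result 7.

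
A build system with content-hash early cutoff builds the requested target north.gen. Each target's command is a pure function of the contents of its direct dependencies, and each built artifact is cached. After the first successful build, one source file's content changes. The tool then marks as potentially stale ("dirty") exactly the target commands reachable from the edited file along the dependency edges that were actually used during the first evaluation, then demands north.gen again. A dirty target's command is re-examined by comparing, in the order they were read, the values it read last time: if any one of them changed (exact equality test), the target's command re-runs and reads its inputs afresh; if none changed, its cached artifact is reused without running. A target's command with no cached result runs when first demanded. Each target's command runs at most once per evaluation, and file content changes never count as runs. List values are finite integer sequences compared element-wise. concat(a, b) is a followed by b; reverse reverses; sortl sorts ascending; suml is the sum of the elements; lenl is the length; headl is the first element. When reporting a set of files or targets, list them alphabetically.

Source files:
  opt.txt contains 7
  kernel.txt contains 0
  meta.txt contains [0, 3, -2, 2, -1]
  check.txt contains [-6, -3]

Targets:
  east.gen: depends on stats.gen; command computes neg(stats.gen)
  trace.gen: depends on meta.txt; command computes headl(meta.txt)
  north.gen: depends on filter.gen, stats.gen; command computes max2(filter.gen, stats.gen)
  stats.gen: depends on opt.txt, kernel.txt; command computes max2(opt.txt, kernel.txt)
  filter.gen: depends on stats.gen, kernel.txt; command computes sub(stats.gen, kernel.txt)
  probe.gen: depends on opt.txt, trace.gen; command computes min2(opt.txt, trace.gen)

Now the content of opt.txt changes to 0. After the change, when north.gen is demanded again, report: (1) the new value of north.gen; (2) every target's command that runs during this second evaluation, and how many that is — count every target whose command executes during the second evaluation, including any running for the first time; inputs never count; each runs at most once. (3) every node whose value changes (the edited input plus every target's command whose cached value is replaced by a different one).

First evaluation (everything demanded from the output):
  stats.gen = max2(7, 0) = 7
  filter.gen = sub(7, 0) = 7
  north.gen = max2(7, 7) = 7

Propagation after the edit:
  stats.gen: runs — opt.txt 7->0; result 0.
  filter.gen: runs — stats.gen 7->0; result 0.
  north.gen: runs — filter.gen 7->0; stats.gen 7->0; result 0.

New value of north.gen: 0.
Target commands that run: filter.gen, north.gen, stats.gen — 3 in total.
Values that change: filter.gen, north.gen, opt.txt, stats.gen.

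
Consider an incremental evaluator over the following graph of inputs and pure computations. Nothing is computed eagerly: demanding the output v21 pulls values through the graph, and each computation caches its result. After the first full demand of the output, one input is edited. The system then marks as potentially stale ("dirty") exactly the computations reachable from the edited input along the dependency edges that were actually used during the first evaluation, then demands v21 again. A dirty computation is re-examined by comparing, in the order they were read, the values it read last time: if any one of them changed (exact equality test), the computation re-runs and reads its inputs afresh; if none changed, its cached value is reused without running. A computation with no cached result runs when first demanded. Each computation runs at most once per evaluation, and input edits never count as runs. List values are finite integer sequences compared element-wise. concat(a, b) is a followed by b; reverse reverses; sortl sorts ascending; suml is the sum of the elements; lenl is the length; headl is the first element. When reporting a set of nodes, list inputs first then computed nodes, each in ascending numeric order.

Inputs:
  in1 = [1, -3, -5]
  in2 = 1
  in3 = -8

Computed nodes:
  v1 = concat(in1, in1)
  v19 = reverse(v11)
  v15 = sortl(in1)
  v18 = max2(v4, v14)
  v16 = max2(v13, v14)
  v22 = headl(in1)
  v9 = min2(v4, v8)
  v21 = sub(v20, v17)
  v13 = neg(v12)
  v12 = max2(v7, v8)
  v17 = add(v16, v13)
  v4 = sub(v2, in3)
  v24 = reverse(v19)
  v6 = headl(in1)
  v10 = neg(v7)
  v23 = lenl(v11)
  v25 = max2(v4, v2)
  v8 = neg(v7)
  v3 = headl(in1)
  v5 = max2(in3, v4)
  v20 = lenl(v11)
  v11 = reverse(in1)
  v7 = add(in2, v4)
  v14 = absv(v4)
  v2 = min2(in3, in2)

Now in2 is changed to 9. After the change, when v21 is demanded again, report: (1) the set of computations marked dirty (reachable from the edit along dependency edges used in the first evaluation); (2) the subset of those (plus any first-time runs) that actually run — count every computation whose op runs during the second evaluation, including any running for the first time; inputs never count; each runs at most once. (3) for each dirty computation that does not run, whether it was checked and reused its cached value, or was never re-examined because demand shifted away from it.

Initial pass — values computed on the first demand:
  v2 = min2(-8, 1) = -8
  v4 = sub(-8, -8) = 0
  v7 = add(1, 0) = 1
  v8 = neg(1) = -1
  v11 = reverse([1, -3, -5]) = [-5, -3, 1]
  v12 = max2(1, -1) = 1
  v13 = neg(1) = -1
  v14 = absv(0) = 0
  v16 = max2(-1, 0) = 0
  v17 = add(0, -1) = -1
  v20 = lenl([-5, -3, 1]) = 3
  v21 = sub(3, -1) = 4

Second demand — change propagation:
  v2: re-runs because in2 1->9; new result -8 (unchanged).
  v4: re-examined; everything it read last time is the same (v2 unchanged, in3 unchanged) — cache 0 kept, no run.
  v7: re-runs because in2 1->9; new result 9.
  v8: re-runs because v7 1->9; new result -9.
  v12: re-runs because v7 1->9; v8 -1->-9; new result 9.
  v13: re-runs because v12 1->9; new result -9.
  v14: re-examined; everything it read last time is the same (v4 unchanged) — cache 0 kept, no run.
  v16: re-runs because v13 -1->-9; new result 0 (unchanged).
  v17: re-runs because v13 -1->-9; new result -9.
  v21: re-runs because v17 -1->-9; new result 12.

The important point: at v4 every value read last time is unchanged, so the dirty flag clears without a run.

Dirty set: v2, v4, v7, v8, v12, v13, v14, v16, v17, v21.
Run set: v2, v7, v8, v12, v13, v16, v17, v21 (8 run).
Re-examined without running (cache reused): v4, v14.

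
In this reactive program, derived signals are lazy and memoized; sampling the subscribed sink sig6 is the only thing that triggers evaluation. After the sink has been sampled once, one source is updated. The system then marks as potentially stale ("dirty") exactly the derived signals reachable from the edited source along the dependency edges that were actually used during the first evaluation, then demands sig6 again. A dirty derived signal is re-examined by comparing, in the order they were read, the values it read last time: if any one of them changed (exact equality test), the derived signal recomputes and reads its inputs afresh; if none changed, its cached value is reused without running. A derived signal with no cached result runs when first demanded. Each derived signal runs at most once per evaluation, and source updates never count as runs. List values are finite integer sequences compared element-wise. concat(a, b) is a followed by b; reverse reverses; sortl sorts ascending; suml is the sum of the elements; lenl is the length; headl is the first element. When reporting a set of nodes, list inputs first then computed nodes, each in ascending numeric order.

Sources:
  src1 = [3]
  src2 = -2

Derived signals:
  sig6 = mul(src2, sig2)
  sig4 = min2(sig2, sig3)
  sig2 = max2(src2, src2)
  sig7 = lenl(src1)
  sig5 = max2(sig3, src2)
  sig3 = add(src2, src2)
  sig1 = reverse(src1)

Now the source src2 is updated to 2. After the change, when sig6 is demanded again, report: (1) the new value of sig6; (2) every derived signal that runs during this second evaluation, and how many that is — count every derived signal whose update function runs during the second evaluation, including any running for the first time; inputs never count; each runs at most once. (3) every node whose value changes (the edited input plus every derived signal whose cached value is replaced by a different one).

First demand of the output computes:
  sig2 = max2(-2, -2) = -2
  sig6 = mul(-2, -2) = 4

After the edit, cleaning proceeds:
  sig2: a read changed (src2 -2->2; src2 -2->2) — executes, giving 2.
  sig6: a read changed (src2 -2->2; sig2 -2->2) — executes, giving 4 — identical to its old value.

Demanding sig6 again yields 4.
2 derived signals run: sig2, sig6.
The nodes whose values change: src2, sig2.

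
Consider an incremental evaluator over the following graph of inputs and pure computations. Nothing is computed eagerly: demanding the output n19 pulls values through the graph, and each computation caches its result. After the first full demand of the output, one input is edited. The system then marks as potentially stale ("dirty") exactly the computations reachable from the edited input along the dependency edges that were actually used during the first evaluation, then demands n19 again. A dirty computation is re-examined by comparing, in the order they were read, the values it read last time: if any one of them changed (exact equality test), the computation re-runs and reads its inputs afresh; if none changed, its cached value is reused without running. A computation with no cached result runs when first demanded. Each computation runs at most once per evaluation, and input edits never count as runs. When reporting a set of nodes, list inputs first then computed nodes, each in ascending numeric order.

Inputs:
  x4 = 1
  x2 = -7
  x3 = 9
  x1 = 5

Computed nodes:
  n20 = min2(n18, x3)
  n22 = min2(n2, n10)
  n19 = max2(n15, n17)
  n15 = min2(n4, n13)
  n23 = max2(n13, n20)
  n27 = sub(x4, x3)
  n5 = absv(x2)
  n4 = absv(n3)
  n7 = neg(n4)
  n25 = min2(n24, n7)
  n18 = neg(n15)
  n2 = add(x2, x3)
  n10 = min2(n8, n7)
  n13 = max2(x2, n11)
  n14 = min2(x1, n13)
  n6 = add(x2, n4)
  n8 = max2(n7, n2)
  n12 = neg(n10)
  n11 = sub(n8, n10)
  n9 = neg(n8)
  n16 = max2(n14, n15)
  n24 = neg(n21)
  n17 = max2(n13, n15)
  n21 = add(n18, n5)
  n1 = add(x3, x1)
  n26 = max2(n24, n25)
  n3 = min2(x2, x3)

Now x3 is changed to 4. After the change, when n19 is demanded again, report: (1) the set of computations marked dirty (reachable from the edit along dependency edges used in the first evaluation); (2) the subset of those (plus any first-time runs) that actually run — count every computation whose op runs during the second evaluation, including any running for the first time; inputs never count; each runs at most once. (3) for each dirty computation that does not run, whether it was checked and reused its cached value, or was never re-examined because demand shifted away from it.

Dirty set: n2, n3, n4, n7, n8, n10, n11, n13, n15, n17, n19.
Run set: n2, n3, n8, n10, n11, n13, n15, n17, n19 (9 run).
Re-examined without running (cache reused): n4, n7.
The important point: at n4 every value read last time is unchanged, so the dirty flag clears without a run.

Initial pass — values computed on the first demand:
  n2 = add(-7, 9) = 2
  n3 = min2(-7, 9) = -7
  n4 = absv(-7) = 7
  n7 = neg(7) = -7
  n8 = max2(-7, 2) = 2
  n10 = min2(2, -7) = -7
  n11 = sub(2, -7) = 9
  n13 = max2(-7, 9) = 9
  n15 = min2(7, 9) = 7
  n17 = max2(9, 7) = 9
  n19 = max2(7, 9) = 9

Second demand — change propagation:
  n2: re-runs because x3 9->4; new result -3.
  n3: re-runs because x3 9->4; new result -7 (unchanged).
  n4: re-examined; everything it read last time is the same (n3 unchanged) — cache 7 kept, no run.
  n7: re-examined; everything it read last time is the same (n4 unchanged) — cache -7 kept, no run.
  n8: re-runs because n2 2->-3; new result -3.
  n10: re-runs because n8 2->-3; new result -7 (unchanged).
  n11: re-runs because n8 2->-3; new result 4.
  n13: re-runs because n11 9->4; new result 4.
  n15: re-runs because n13 9->4; new result 4.
  n17: re-runs because n13 9->4; n15 7->4; new result 4.
  n19: re-runs because n15 7->4; n17 9->4; new result 4.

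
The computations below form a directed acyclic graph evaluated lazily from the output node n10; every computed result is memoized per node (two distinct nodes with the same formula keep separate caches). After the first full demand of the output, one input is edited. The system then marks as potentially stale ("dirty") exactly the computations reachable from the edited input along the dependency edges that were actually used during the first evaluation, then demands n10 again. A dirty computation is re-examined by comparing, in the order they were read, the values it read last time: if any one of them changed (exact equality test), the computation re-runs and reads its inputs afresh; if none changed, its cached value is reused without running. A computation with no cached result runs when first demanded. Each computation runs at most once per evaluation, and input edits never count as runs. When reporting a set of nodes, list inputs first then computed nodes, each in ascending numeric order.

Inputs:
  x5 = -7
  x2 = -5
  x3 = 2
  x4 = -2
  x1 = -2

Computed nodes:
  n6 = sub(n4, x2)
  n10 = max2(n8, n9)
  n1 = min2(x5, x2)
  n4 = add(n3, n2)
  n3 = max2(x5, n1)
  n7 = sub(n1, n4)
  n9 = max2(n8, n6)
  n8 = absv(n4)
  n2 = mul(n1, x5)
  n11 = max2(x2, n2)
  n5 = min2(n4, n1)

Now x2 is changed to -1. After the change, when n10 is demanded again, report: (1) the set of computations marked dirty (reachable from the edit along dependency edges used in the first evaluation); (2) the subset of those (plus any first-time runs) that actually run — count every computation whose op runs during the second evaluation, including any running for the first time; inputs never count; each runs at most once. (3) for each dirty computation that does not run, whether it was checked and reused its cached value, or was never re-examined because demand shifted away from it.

First demand of the output computes:
  n1 = min2(-7, -5) = -7
  n2 = mul(-7, -7) = 49
  n3 = max2(-7, -7) = -7
  n4 = add(-7, 49) = 42
  n6 = sub(42, -5) = 47
  n8 = absv(42) = 42
  n9 = max2(42, 47) = 47
  n10 = max2(42, 47) = 47

After the edit, cleaning proceeds:
  n1: a read changed (x2 -5->-1) — executes, giving -7 — identical to its old value.
  n2: dirty, but its reads are unchanged (n1 unchanged, x5 unchanged); cached 49 stands.
  n3: dirty, but its reads are unchanged (x5 unchanged, n1 unchanged); cached -7 stands.
  n4: dirty, but its reads are unchanged (n3 unchanged, n2 unchanged); cached 42 stands.
  n6: a read changed (x2 -5->-1) — executes, giving 43.
  n8: dirty, but its reads are unchanged (n4 unchanged); cached 42 stands.
  n9: a read changed (n6 47->43) — executes, giving 43.
  n10: a read changed (n9 47->43) — executes, giving 43.

Note where the cutoff bites: n2 is checked, finds nothing changed, and keeps its cache.

The edit dirties: n1, n2, n3, n4, n6, n8, n9, n10.
4 computations run: n1, n6, n9, n10.
Cache hits after checking: n2, n3, n4, n8.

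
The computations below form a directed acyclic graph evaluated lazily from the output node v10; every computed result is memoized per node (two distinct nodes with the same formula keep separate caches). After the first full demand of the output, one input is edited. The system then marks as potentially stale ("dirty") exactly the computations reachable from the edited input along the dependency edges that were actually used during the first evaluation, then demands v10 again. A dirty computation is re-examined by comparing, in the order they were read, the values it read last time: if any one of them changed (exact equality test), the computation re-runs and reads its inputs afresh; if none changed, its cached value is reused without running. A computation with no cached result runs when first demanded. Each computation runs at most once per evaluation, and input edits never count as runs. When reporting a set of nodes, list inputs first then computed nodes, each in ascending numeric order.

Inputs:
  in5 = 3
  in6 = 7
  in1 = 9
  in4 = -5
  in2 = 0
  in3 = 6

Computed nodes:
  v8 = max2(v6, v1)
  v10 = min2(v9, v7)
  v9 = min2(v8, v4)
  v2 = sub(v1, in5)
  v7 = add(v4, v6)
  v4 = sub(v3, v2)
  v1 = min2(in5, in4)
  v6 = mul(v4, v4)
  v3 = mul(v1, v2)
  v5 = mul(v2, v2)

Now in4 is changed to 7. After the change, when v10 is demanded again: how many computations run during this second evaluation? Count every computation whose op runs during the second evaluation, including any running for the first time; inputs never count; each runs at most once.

First demand of the output computes:
  v1 = min2(3, -5) = -5
  v2 = sub(-5, 3) = -8
  v3 = mul(-5, -8) = 40
  v4 = sub(40, -8) = 48
  v6 = mul(48, 48) = 2304
  v7 = add(48, 2304) = 2352
  v8 = max2(2304, -5) = 2304
  v9 = min2(2304, 48) = 48
  v10 = min2(48, 2352) = 48

After the edit, cleaning proceeds:
  v1: a read changed (in4 -5->7) — executes, giving 3.
  v2: a read changed (v1 -5->3) — executes, giving 0.
  v3: a read changed (v1 -5->3; v2 -8->0) — executes, giving 0.
  v4: a read changed (v3 40->0; v2 -8->0) — executes, giving 0.
  v6: a read changed (v4 48->0; v4 48->0) — executes, giving 0.
  v7: a read changed (v4 48->0; v6 2304->0) — executes, giving 0.
  v8: a read changed (v6 2304->0; v1 -5->3) — executes, giving 3.
  v9: a read changed (v8 2304->3; v4 48->0) — executes, giving 0.
  v10: a read changed (v9 48->0; v7 2352->0) — executes, giving 0.

9 computations run: v1, v2, v3, v4, v6, v7, v8, v9, v10.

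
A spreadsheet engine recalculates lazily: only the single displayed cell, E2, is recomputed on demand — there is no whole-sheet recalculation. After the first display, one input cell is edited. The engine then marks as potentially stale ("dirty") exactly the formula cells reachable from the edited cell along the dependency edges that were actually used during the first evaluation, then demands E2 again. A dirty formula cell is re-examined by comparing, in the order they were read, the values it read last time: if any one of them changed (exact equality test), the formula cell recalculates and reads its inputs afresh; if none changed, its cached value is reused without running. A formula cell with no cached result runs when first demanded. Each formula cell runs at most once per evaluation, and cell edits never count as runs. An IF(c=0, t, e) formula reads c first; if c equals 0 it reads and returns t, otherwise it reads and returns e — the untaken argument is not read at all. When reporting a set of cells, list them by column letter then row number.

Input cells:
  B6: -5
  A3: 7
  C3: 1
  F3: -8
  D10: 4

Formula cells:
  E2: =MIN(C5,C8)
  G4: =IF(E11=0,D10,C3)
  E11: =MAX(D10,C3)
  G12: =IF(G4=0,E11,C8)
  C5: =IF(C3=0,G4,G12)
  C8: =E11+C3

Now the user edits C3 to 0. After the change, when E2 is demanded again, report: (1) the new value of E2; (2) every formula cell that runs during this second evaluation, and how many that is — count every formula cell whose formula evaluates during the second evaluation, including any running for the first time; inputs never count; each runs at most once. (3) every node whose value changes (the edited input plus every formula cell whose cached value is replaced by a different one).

First evaluation (everything demanded from the output):
  E11 = MAX(4, 1) = 4
  C8 = 4 + 1 = 5
  G4 = IF(E11=0: E11=4 -> else branch C3) = 1
  G12 = IF(G4=0: G4=1 -> else branch C8) = 5
  C5 = IF(C3=0: C3=1 -> else branch G12) = 5
  E2 = MIN(5, 5) = 5

Propagation after the edit:
  E11: runs — C3 1->0; result 4 (same value as before).
  C8: runs — C3 1->0; result 4.
  G4: runs — C3 1->0; result 0.
  G12: marked dirty but never re-examined — demand shifted away from it.
  C5: runs — C3 1->0; result 0.
  E2: runs — C5 5->0; C8 5->4; result 0.

Key observation: a condition flipped, so demand moved to the other branch — G12 is never re-examined.

New value of E2: 0.
Formula cells that run: C5, C8, E2, E11, G4 — 5 in total.
Values that change: C3, C5, C8, E2, G4.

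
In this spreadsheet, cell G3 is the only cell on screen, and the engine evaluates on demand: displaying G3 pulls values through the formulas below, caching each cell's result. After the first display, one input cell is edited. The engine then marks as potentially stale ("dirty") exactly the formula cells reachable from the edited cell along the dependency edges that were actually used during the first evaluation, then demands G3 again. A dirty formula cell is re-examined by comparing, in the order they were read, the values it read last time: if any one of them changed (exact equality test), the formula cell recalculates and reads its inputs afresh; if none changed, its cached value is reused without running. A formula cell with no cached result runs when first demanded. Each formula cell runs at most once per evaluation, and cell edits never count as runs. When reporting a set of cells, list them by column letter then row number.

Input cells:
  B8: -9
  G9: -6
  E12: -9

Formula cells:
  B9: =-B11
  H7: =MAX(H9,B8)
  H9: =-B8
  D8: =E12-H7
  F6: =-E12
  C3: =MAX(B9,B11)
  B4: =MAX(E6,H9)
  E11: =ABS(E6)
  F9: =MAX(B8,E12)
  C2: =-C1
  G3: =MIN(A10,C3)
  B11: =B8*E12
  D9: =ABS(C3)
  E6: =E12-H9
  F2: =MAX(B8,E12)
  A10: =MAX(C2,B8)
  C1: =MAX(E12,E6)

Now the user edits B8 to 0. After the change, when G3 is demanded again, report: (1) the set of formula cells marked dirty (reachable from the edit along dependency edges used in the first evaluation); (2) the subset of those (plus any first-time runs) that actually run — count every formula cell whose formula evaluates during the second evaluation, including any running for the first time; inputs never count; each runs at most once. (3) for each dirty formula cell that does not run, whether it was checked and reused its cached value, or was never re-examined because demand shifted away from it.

Dirty set: A10, B9, B11, C1, C2, C3, E6, G3, H9.
Run set: A10, B9, B11, C1, C3, E6, G3, H9 (8 run).
Re-examined without running (cache reused): C2.
The important point: at C2 every value read last time is unchanged, so the dirty flag clears without a run.

Initial pass — values computed on the first demand:
  B11 = -9 * -9 = 81
  B9 = -(81) = -81
  C3 = MAX(-81, 81) = 81
  H9 = -(-9) = 9
  E6 = -9 - 9 = -18
  C1 = MAX(-9, -18) = -9
  C2 = -(-9) = 9
  A10 = MAX(9, -9) = 9
  G3 = MIN(9, 81) = 9

Second demand — change propagation:
  B11: re-runs because B8 -9->0; new result 0.
  B9: re-runs because B11 81->0; new result 0.
  C3: re-runs because B9 -81->0; B11 81->0; new result 0.
  H9: re-runs because B8 -9->0; new result 0.
  E6: re-runs because H9 9->0; new result -9.
  C1: re-runs because E6 -18->-9; new result -9 (unchanged).
  C2: re-examined; everything it read last time is the same (C1 unchanged) — cache 9 kept, no run.
  A10: re-runs because B8 -9->0; new result 9 (unchanged).
  G3: re-runs because C3 81->0; new result 0.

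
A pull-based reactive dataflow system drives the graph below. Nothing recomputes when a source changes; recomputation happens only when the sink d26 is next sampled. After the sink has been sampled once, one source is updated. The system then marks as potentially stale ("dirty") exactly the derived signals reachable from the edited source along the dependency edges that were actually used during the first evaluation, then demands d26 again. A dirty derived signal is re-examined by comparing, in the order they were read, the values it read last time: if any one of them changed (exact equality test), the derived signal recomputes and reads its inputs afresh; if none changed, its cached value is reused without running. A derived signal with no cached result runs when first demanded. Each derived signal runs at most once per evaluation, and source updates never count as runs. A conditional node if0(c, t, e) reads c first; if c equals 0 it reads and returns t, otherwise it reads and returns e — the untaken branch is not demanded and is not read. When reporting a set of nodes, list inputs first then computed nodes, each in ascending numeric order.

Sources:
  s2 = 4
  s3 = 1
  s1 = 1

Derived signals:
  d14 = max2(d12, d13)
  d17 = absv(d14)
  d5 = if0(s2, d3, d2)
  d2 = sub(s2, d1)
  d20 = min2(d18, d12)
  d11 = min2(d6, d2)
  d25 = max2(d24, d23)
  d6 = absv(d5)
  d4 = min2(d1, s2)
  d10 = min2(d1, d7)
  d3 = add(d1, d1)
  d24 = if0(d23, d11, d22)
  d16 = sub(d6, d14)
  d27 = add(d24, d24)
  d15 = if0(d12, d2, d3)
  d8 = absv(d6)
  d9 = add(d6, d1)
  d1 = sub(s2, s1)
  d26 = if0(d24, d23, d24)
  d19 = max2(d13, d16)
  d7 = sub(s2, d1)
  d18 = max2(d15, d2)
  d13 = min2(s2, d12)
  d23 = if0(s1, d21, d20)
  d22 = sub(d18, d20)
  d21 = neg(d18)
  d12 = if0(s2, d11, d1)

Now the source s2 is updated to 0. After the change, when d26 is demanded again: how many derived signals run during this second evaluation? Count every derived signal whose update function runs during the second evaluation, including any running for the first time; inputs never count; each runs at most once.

First evaluation (everything demanded from the output):
  d1 = sub(4, 1) = 3
  d2 = sub(4, 3) = 1
  d3 = add(3, 3) = 6
  d12 = if0(s2=4 -> else branch d1) = 3
  d15 = if0(d12=3 -> else branch d3) = 6
  d18 = max2(6, 1) = 6
  d20 = min2(6, 3) = 3
  d22 = sub(6, 3) = 3
  d23 = if0(s1=1 -> else branch d20) = 3
  d24 = if0(d23=3 -> else branch d22) = 3
  d26 = if0(d24=3 -> else branch d24) = 3

Propagation after the edit:
  d1: runs — s2 4->0; result -1.
  d2: runs — s2 4->0; d1 3->-1; result 1 (same value as before).
  d3: runs — d1 3->-1; d1 3->-1; result -2.
  d5: demanded for the first time — runs, produces -2.
  d6: demanded for the first time — runs, produces 2.
  d11: demanded for the first time — runs, produces 1.
  d12: runs — s2 4->0; d1 3->-1; result 1.
  d15: runs — d12 3->1; d3 6->-2; result -2.
  d18: runs — d15 6->-2; result 1.
  d20: runs — d18 6->1; d12 3->1; result 1.
  d22: runs — d18 6->1; d20 3->1; result 0.
  d23: runs — d20 3->1; result 1.
  d24: runs — d23 3->1; d22 3->0; result 0.
  d26: runs — d24 3->0; d24 3->0; result 1.

Key observation: a condition flipped, so demand reaches new nodes — d5, d6, d11 run for the first time.

Derived signals that run: d1, d2, d3, d5, d6, d11, d12, d15, d18, d20, d22, d23, d24, d26 — 14 in total.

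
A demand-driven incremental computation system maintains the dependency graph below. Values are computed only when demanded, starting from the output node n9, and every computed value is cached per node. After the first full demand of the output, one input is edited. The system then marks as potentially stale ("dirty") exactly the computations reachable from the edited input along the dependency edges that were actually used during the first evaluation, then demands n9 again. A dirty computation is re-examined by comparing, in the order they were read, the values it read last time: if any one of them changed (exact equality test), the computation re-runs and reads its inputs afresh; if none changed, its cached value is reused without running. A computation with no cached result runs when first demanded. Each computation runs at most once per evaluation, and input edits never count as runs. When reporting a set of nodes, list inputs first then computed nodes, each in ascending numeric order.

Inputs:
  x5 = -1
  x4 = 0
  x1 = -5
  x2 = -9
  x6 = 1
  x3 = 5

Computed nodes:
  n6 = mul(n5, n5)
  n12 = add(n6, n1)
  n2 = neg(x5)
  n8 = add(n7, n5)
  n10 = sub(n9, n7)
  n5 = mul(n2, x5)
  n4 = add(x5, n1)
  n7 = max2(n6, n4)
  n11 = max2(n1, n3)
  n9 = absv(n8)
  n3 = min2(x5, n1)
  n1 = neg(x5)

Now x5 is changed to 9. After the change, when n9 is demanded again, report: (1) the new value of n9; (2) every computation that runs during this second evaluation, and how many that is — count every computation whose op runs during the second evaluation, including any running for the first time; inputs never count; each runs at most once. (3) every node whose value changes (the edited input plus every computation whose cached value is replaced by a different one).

First evaluation (everything demanded from the output):
  n1 = neg(-1) = 1
  n2 = neg(-1) = 1
  n4 = add(-1, 1) = 0
  n5 = mul(1, -1) = -1
  n6 = mul(-1, -1) = 1
  n7 = max2(1, 0) = 1
  n8 = add(1, -1) = 0
  n9 = absv(0) = 0

Propagation after the edit:
  n1: runs — x5 -1->9; result -9.
  n2: runs — x5 -1->9; result -9.
  n4: runs — x5 -1->9; n1 1->-9; result 0 (same value as before).
  n5: runs — n2 1->-9; x5 -1->9; result -81.
  n6: runs — n5 -1->-81; n5 -1->-81; result 6561.
  n7: runs — n6 1->6561; result 6561.
  n8: runs — n7 1->6561; n5 -1->-81; result 6480.
  n9: runs — n8 0->6480; result 6480.

New value of n9: 6480.
Computations that run: n1, n2, n4, n5, n6, n7, n8, n9 — 8 in total.
Values that change: x5, n1, n2, n5, n6, n7, n8, n9.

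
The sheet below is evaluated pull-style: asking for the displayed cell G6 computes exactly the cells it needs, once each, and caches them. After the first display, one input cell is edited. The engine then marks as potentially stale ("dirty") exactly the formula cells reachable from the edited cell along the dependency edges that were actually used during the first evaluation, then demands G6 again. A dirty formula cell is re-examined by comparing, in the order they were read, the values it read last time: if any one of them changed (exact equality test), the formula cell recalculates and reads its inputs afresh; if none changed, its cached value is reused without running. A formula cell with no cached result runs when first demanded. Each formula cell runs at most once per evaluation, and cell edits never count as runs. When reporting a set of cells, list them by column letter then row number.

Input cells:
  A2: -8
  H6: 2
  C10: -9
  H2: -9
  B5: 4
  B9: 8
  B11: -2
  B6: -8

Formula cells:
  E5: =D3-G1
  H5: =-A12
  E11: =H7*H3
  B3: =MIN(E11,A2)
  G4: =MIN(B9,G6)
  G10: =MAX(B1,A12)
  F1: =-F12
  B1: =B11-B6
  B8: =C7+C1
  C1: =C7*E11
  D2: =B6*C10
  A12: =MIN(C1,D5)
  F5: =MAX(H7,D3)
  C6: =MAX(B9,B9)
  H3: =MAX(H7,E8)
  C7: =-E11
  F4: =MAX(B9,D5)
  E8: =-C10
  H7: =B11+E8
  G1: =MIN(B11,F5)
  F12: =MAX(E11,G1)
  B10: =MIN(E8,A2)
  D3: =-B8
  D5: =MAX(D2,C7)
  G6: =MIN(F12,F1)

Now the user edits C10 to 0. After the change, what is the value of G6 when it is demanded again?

First demand of the output computes:
  E8 = -(-9) = 9
  H7 = -2 + 9 = 7
  H3 = MAX(7, 9) = 9
  E11 = 7 * 9 = 63
  C7 = -(63) = -63
  C1 = -63 * 63 = -3969
  B8 = -63 + -3969 = -4032
  D3 = -(-4032) = 4032
  F5 = MAX(7, 4032) = 4032
  G1 = MIN(-2, 4032) = -2
  F12 = MAX(63, -2) = 63
  F1 = -(63) = -63
  G6 = MIN(63, -63) = -63

After the edit, cleaning proceeds:
  E8: a read changed (C10 -9->0) — executes, giving 0.
  H7: a read changed (E8 9->0) — executes, giving -2.
  H3: a read changed (H7 7->-2; E8 9->0) — executes, giving 0.
  E11: a read changed (H7 7->-2; H3 9->0) — executes, giving 0.
  C7: a read changed (E11 63->0) — executes, giving 0.
  C1: a read changed (C7 -63->0; E11 63->0) — executes, giving 0.
  B8: a read changed (C7 -63->0; C1 -3969->0) — executes, giving 0.
  D3: a read changed (B8 -4032->0) — executes, giving 0.
  F5: a read changed (H7 7->-2; D3 4032->0) — executes, giving 0.
  G1: a read changed (F5 4032->0) — executes, giving -2 — identical to its old value.
  F12: a read changed (E11 63->0) — executes, giving 0.
  F1: a read changed (F12 63->0) — executes, giving 0.
  G6: a read changed (F12 63->0; F1 -63->0) — executes, giving 0.

Demanding G6 again yields 0.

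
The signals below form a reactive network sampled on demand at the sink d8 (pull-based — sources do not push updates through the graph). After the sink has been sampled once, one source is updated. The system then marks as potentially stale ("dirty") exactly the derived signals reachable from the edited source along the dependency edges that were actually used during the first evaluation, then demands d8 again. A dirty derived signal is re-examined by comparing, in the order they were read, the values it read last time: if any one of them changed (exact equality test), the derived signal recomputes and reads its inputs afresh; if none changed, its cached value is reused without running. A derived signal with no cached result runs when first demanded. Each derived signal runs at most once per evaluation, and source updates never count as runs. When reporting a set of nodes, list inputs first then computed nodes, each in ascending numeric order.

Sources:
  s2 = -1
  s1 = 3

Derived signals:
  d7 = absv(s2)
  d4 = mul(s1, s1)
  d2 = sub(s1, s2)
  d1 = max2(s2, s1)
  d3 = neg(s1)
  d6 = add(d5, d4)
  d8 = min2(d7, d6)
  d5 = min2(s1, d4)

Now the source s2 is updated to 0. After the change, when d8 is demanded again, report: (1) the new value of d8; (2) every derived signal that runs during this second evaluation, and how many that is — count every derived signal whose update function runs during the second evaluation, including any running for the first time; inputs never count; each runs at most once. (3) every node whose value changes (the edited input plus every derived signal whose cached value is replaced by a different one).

d8 now evaluates to 0.
Run set: d7, d8 (2 run).
Changed values: s2, d7, d8.

Initial pass — values computed on the first demand:
  d4 = mul(3, 3) = 9
  d5 = min2(3, 9) = 3
  d6 = add(3, 9) = 12
  d7 = absv(-1) = 1
  d8 = min2(1, 12) = 1

Second demand — change propagation:
  d7: re-runs because s2 -1->0; new result 0.
  d8: re-runs because d7 1->0; new result 0.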